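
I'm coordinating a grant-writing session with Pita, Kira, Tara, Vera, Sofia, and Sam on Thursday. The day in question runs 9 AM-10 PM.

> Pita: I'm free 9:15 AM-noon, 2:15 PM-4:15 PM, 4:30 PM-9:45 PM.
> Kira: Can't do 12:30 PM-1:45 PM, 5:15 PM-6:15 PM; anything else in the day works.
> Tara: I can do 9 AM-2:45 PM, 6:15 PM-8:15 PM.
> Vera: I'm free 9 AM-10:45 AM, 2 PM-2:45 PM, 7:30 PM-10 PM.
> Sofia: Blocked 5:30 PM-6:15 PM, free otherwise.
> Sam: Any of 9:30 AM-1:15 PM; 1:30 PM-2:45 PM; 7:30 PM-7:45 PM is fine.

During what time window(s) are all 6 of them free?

09:30-10:45, 14:15-14:45, 19:30-19:45

Pita free: 09:15-12:00, 14:15-16:15, 16:30-21:45.
Kira free: 09:00-12:30, 13:45-17:15, 18:15-22:00 (invert busy blocks within the working day).
Tara free: 09:00-14:45, 18:15-20:15.
Vera free: 09:00-10:45, 14:00-14:45, 19:30-22:00.
Sofia free: 09:00-17:30, 18:15-22:00 (invert busy blocks within the working day).
Sam free: 09:30-13:15, 13:30-14:45, 19:30-19:45.
Pita ∩ Kira: 09:15-12:00, 14:15-16:15, 16:30-17:15, 18:15-21:45.
Pita ∩ Kira ∩ Tara: 09:15-12:00, 14:15-14:45, 18:15-20:15.
Pita ∩ Kira ∩ Tara ∩ Vera: 09:15-10:45, 14:15-14:45, 19:30-20:15.
Pita ∩ Kira ∩ Tara ∩ Vera ∩ Sofia: 09:15-10:45, 14:15-14:45, 19:30-20:15.
Pita ∩ Kira ∩ Tara ∩ Vera ∩ Sofia ∩ Sam: 09:30-10:45, 14:15-14:45, 19:30-19:45.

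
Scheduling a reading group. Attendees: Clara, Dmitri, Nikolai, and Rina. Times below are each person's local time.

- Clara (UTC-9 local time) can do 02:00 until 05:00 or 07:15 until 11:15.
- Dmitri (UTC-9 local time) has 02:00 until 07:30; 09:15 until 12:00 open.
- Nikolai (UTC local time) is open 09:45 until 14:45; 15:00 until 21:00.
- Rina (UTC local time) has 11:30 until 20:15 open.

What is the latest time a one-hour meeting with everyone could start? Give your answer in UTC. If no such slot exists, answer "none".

19:15

Clara in UTC: 11:00-14:00, 16:15-20:15 (add 9h to convert from UTC-9).
Dmitri in UTC: 11:00-16:30, 18:15-21:00 (add 9h to convert from UTC-9).
Nikolai in UTC: 09:45-14:45, 15:00-21:00.
Rina in UTC: 11:30-20:15.
Clara ∩ Dmitri: 11:00-14:00, 16:15-16:30, 18:15-20:15.
Clara ∩ Dmitri ∩ Nikolai: 11:00-14:00, 16:15-16:30, 18:15-20:15.
Clara ∩ Dmitri ∩ Nikolai ∩ Rina: 11:30-14:00, 16:15-16:30, 18:15-20:15.
So the common availability across everyone is 11:30-14:00, 16:15-16:30, 18:15-20:15.
The last common window of at least 60 minutes is 18:15-20:15; a 60-minute meeting can start as late as 19:15 and still end by 20:15.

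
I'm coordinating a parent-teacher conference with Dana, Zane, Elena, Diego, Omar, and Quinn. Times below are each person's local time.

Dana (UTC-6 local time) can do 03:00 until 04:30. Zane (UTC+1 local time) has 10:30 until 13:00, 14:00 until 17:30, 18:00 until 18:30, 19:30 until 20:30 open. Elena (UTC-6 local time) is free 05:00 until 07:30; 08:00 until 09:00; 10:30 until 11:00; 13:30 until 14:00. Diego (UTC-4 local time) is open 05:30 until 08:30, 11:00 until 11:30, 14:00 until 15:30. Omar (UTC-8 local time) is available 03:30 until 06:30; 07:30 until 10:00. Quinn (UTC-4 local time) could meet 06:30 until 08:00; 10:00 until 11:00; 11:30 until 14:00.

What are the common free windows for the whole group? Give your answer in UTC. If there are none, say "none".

none

Dana in UTC: 09:00-10:30 (add 6h to convert from UTC-6).
Zane in UTC: 09:30-12:00, 13:00-16:30, 17:00-17:30, 18:30-19:30 (subtract 1h to convert from UTC+1).
Elena in UTC: 11:00-13:30, 14:00-15:00, 16:30-17:00, 19:30-20:00 (add 6h to convert from UTC-6).
Diego in UTC: 09:30-12:30, 15:00-15:30, 18:00-19:30 (add 4h to convert from UTC-4).
Omar in UTC: 11:30-14:30, 15:30-18:00 (add 8h to convert from UTC-8).
Quinn in UTC: 10:30-12:00, 14:00-15:00, 15:30-18:00 (add 4h to convert from UTC-4).
Dana ∩ Zane: 09:30-10:30.
Dana ∩ Zane ∩ Elena: ∅.
Dana ∩ Zane ∩ Elena ∩ Diego: ∅.
Dana ∩ Zane ∩ Elena ∩ Diego ∩ Omar: ∅.
Dana ∩ Zane ∩ Elena ∩ Diego ∩ Omar ∩ Quinn: ∅.
There is no time when everyone is free.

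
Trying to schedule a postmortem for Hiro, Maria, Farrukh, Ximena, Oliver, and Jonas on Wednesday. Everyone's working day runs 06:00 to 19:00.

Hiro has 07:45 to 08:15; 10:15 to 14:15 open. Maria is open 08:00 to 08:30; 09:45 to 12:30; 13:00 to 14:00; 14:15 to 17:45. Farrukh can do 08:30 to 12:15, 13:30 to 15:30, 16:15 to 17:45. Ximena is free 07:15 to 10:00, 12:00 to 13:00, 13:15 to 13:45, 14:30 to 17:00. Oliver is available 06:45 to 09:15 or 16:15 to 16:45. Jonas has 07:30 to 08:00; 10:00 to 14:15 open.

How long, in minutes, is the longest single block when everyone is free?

Hiro ∩ Maria: 08:00-08:15, 10:15-12:30, 13:00-14:00.
Hiro ∩ Maria ∩ Farrukh: 10:15-12:15, 13:30-14:00.
Hiro ∩ Maria ∩ Farrukh ∩ Ximena: 12:00-12:15, 13:30-13:45.
Hiro ∩ Maria ∩ Farrukh ∩ Ximena ∩ Oliver: ∅.
Hiro ∩ Maria ∩ Farrukh ∩ Ximena ∩ Oliver ∩ Jonas: ∅.
There is no time when everyone is free.
No common window exists, so the longest block is 0 minutes.

0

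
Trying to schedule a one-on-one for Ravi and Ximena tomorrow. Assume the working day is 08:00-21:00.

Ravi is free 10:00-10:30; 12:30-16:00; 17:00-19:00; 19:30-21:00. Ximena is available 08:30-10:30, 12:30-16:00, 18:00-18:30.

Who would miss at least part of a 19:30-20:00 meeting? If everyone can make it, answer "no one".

Ximena

Ravi: free for 19:30-20:00. Ximena: not fully free for 19:30-20:00.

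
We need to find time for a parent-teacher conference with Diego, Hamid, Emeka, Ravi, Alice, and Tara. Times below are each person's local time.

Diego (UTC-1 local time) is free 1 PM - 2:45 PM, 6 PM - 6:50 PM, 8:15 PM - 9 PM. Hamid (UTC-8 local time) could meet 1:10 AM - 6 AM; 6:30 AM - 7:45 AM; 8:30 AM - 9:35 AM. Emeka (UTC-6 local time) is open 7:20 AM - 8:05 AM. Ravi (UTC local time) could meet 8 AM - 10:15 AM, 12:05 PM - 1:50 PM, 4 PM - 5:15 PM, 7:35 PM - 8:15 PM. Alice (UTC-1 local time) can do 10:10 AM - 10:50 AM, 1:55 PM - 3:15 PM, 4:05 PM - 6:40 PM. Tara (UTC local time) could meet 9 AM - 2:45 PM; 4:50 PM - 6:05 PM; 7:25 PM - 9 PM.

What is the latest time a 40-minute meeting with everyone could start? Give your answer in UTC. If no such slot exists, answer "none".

none

Diego in UTC: 14:00-15:45, 19:00-19:50, 21:15-22:00 (add 1h to convert from UTC-1).
Hamid in UTC: 09:10-14:00, 14:30-15:45, 16:30-17:35 (add 8h to convert from UTC-8).
Emeka in UTC: 13:20-14:05 (add 6h to convert from UTC-6).
Ravi in UTC: 08:00-10:15, 12:05-13:50, 16:00-17:15, 19:35-20:15.
Alice in UTC: 11:10-11:50, 14:55-16:15, 17:05-19:40 (add 1h to convert from UTC-1).
Tara in UTC: 09:00-14:45, 16:50-18:05, 19:25-21:00.
Diego ∩ Hamid: 14:30-15:45.
Diego ∩ Hamid ∩ Emeka: ∅.
Diego ∩ Hamid ∩ Emeka ∩ Ravi: ∅.
Diego ∩ Hamid ∩ Emeka ∩ Ravi ∩ Alice: ∅.
Diego ∩ Hamid ∩ Emeka ∩ Ravi ∩ Alice ∩ Tara: ∅.
There is no time when everyone is free.
No common window is at least 40 minutes long.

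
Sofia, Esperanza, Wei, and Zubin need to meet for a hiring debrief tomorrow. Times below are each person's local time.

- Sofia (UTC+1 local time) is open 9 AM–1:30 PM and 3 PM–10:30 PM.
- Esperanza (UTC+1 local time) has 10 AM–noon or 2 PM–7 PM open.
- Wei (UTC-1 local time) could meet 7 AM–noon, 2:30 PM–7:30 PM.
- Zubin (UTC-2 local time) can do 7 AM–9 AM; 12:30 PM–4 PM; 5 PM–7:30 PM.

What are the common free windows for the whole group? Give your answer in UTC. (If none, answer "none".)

Sofia in UTC: 08:00-12:30, 14:00-21:30 (subtract 1h to convert from UTC+1).
Esperanza in UTC: 09:00-11:00, 13:00-18:00 (subtract 1h to convert from UTC+1).
Wei in UTC: 08:00-13:00, 15:30-20:30 (add 1h to convert from UTC-1).
Zubin in UTC: 09:00-11:00, 14:30-18:00, 19:00-21:30 (add 2h to convert from UTC-2).
Sofia ∩ Esperanza: 09:00-11:00, 14:00-18:00.
Sofia ∩ Esperanza ∩ Wei: 09:00-11:00, 15:30-18:00.
Sofia ∩ Esperanza ∩ Wei ∩ Zubin: 09:00-11:00, 15:30-18:00.

09:00-11:00, 15:30-18:00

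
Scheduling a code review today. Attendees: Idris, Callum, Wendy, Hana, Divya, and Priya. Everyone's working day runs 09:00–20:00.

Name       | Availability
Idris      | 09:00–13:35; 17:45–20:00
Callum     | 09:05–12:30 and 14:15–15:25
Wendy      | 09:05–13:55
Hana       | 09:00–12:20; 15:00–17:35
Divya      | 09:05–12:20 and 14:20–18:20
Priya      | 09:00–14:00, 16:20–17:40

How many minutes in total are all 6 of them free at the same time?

195

Idris ∩ Callum: 09:05-12:30.
Idris ∩ Callum ∩ Wendy: 09:05-12:30.
Idris ∩ Callum ∩ Wendy ∩ Hana: 09:05-12:20.
Idris ∩ Callum ∩ Wendy ∩ Hana ∩ Divya: 09:05-12:20.
Idris ∩ Callum ∩ Wendy ∩ Hana ∩ Divya ∩ Priya: 09:05-12:20.
That's a single block of 195 minutes.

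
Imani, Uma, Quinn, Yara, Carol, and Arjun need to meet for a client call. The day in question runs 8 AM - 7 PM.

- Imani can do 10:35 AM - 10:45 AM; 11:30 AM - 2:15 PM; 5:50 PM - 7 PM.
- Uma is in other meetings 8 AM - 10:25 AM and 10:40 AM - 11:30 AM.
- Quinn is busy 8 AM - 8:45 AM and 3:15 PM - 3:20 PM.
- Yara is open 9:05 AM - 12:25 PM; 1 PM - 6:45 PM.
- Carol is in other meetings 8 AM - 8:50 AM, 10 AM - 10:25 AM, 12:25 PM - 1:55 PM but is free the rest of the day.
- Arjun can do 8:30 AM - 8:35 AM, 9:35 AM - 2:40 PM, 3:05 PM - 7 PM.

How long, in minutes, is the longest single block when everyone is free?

Imani free: 10:35-10:45, 11:30-14:15, 17:50-19:00.
Uma free: 10:25-10:40, 11:30-19:00 (invert busy blocks within the working day).
Quinn free: 08:45-15:15, 15:20-19:00 (invert busy blocks within the working day).
Yara free: 09:05-12:25, 13:00-18:45.
Carol free: 08:50-10:00, 10:25-12:25, 13:55-19:00 (invert busy blocks within the working day).
Arjun free: 08:30-08:35, 09:35-14:40, 15:05-19:00.
Imani ∩ Uma: 10:35-10:40, 11:30-14:15, 17:50-19:00.
Imani ∩ Uma ∩ Quinn: 10:35-10:40, 11:30-14:15, 17:50-19:00.
Imani ∩ Uma ∩ Quinn ∩ Yara: 10:35-10:40, 11:30-12:25, 13:00-14:15, 17:50-18:45.
Imani ∩ Uma ∩ Quinn ∩ Yara ∩ Carol: 10:35-10:40, 11:30-12:25, 13:55-14:15, 17:50-18:45.
Imani ∩ Uma ∩ Quinn ∩ Yara ∩ Carol ∩ Arjun: 10:35-10:40, 11:30-12:25, 13:55-14:15, 17:50-18:45.
Those are the intersection windows.
The longest is 11:30-12:25 at 55 minutes.

55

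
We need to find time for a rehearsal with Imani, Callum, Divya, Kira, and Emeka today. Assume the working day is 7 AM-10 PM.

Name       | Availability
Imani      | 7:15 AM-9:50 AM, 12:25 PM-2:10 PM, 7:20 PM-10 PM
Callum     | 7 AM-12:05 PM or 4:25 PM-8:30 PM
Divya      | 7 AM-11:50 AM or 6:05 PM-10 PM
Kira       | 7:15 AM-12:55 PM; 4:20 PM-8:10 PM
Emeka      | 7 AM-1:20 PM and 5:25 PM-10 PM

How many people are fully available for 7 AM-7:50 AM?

Callum, Divya, and Emeka can make the full 07:00-07:50 slot — that's 3.

3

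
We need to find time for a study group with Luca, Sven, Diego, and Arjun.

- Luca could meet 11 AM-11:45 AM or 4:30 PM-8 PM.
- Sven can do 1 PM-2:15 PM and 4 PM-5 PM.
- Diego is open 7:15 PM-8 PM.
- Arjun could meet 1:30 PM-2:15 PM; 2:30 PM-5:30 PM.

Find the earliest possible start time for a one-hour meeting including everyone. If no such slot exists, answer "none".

Luca ∩ Sven: 16:30-17:00.
Luca ∩ Sven ∩ Diego: ∅.
Luca ∩ Sven ∩ Diego ∩ Arjun: ∅.
There is no time when everyone is free.
No common window is at least 60 minutes long.

none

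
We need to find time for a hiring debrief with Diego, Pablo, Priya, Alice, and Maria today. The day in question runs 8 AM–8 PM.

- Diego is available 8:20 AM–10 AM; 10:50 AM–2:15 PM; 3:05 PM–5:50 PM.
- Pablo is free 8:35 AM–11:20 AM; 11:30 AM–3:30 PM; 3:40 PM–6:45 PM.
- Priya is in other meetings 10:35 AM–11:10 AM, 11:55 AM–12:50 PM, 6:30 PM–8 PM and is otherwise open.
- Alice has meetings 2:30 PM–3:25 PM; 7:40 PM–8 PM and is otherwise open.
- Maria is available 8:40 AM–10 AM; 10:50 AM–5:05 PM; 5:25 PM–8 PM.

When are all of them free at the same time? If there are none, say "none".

Diego free: 08:20-10:00, 10:50-14:15, 15:05-17:50.
Pablo free: 08:35-11:20, 11:30-15:30, 15:40-18:45.
Priya free: 08:00-10:35, 11:10-11:55, 12:50-18:30 (invert busy blocks within the working day).
Alice free: 08:00-14:30, 15:25-19:40 (invert busy blocks within the working day).
Maria free: 08:40-10:00, 10:50-17:05, 17:25-20:00.
Diego ∩ Pablo: 08:35-10:00, 10:50-11:20, 11:30-14:15, 15:05-15:30, 15:40-17:50.
Diego ∩ Pablo ∩ Priya: 08:35-10:00, 11:10-11:20, 11:30-11:55, 12:50-14:15, 15:05-15:30, 15:40-17:50.
Diego ∩ Pablo ∩ Priya ∩ Alice: 08:35-10:00, 11:10-11:20, 11:30-11:55, 12:50-14:15, 15:25-15:30, 15:40-17:50.
Diego ∩ Pablo ∩ Priya ∩ Alice ∩ Maria: 08:40-10:00, 11:10-11:20, 11:30-11:55, 12:50-14:15, 15:25-15:30, 15:40-17:05, 17:25-17:50.
So the common availability across everyone is 08:40-10:00, 11:10-11:20, 11:30-11:55, 12:50-14:15, 15:25-15:30, 15:40-17:05, 17:25-17:50.

08:40-10:00, 11:10-11:20, 11:30-11:55, 12:50-14:15, 15:25-15:30, 15:40-17:05, 17:25-17:50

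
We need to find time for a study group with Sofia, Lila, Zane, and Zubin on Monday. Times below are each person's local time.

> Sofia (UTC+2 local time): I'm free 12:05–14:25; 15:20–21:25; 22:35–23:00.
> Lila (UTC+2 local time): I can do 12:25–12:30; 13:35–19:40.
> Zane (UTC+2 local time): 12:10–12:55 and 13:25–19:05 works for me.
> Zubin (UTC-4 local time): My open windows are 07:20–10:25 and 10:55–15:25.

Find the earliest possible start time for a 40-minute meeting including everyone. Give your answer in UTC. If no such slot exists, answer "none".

11:35

Sofia in UTC: 10:05-12:25, 13:20-19:25, 20:35-21:00 (subtract 2h to convert from UTC+2).
Lila in UTC: 10:25-10:30, 11:35-17:40 (subtract 2h to convert from UTC+2).
Zane in UTC: 10:10-10:55, 11:25-17:05 (subtract 2h to convert from UTC+2).
Zubin in UTC: 11:20-14:25, 14:55-19:25 (add 4h to convert from UTC-4).
Sofia ∩ Lila: 10:25-10:30, 11:35-12:25, 13:20-17:40.
Sofia ∩ Lila ∩ Zane: 10:25-10:30, 11:35-12:25, 13:20-17:05.
Sofia ∩ Lila ∩ Zane ∩ Zubin: 11:35-12:25, 13:20-14:25, 14:55-17:05.
The first common window of at least 40 minutes is 11:35-12:25, so the earliest start is 11:35.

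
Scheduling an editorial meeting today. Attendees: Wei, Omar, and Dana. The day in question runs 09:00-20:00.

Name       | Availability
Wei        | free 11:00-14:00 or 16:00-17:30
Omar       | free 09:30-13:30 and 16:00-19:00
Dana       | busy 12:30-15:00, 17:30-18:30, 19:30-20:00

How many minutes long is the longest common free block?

90

Wei free: 11:00-14:00, 16:00-17:30.
Omar free: 09:30-13:30, 16:00-19:00.
Dana free: 09:00-12:30, 15:00-17:30, 18:30-19:30 (invert busy blocks within the working day).
Wei ∩ Omar: 11:00-13:30, 16:00-17:30.
Wei ∩ Omar ∩ Dana: 11:00-12:30, 16:00-17:30.
The longest is 11:00-12:30 at 90 minutes.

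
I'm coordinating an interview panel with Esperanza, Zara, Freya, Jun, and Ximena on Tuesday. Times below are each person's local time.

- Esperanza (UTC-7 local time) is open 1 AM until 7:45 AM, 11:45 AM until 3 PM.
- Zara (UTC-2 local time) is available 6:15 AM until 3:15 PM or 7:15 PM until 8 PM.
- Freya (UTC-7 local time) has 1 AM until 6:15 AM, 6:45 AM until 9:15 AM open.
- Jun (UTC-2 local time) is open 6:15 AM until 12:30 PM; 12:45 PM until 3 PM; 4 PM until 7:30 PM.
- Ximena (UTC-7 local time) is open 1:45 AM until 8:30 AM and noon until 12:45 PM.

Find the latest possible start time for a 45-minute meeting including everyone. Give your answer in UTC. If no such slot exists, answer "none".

Esperanza in UTC: 08:00-14:45, 18:45-22:00 (add 7h to convert from UTC-7).
Zara in UTC: 08:15-17:15, 21:15-22:00 (add 2h to convert from UTC-2).
Freya in UTC: 08:00-13:15, 13:45-16:15 (add 7h to convert from UTC-7).
Jun in UTC: 08:15-14:30, 14:45-17:00, 18:00-21:30 (add 2h to convert from UTC-2).
Ximena in UTC: 08:45-15:30, 19:00-19:45 (add 7h to convert from UTC-7).
Esperanza ∩ Zara: 08:15-14:45, 21:15-22:00.
Esperanza ∩ Zara ∩ Freya: 08:15-13:15, 13:45-14:45.
Esperanza ∩ Zara ∩ Freya ∩ Jun: 08:15-13:15, 13:45-14:30.
Esperanza ∩ Zara ∩ Freya ∩ Jun ∩ Ximena: 08:45-13:15, 13:45-14:30.
The last common window of at least 45 minutes is 13:45-14:30; a 45-minute meeting can start as late as 13:45 and still end by 14:30.

13:45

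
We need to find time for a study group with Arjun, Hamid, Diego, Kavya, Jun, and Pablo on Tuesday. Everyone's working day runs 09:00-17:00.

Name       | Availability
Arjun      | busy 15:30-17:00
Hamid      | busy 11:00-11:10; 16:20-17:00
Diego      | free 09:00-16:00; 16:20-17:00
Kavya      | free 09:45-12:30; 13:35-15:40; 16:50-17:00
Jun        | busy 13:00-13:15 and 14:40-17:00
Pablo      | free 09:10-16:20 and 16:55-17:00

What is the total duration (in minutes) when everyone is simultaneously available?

220

Arjun free: 09:00-15:30 (invert busy blocks within the working day).
Hamid free: 09:00-11:00, 11:10-16:20 (invert busy blocks within the working day).
Diego free: 09:00-16:00, 16:20-17:00.
Kavya free: 09:45-12:30, 13:35-15:40, 16:50-17:00.
Jun free: 09:00-13:00, 13:15-14:40 (invert busy blocks within the working day).
Pablo free: 09:10-16:20, 16:55-17:00.
Arjun ∩ Hamid: 09:00-11:00, 11:10-15:30.
Arjun ∩ Hamid ∩ Diego: 09:00-11:00, 11:10-15:30.
Arjun ∩ Hamid ∩ Diego ∩ Kavya: 09:45-11:00, 11:10-12:30, 13:35-15:30.
Arjun ∩ Hamid ∩ Diego ∩ Kavya ∩ Jun: 09:45-11:00, 11:10-12:30, 13:35-14:40.
Arjun ∩ Hamid ∩ Diego ∩ Kavya ∩ Jun ∩ Pablo: 09:45-11:00, 11:10-12:30, 13:35-14:40.
Summing the common windows: 75 + 80 + 65 = 220 minutes.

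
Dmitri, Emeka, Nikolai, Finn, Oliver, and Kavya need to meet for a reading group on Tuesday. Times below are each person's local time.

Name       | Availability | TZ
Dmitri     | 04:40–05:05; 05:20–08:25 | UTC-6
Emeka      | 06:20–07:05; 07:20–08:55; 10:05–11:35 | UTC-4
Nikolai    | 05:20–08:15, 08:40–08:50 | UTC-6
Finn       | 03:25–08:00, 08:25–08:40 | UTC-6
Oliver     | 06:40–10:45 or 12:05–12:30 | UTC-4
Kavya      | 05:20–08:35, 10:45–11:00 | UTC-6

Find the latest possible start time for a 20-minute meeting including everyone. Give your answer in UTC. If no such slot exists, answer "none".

12:35

Dmitri in UTC: 10:40-11:05, 11:20-14:25 (add 6h to convert from UTC-6).
Emeka in UTC: 10:20-11:05, 11:20-12:55, 14:05-15:35 (add 4h to convert from UTC-4).
Nikolai in UTC: 11:20-14:15, 14:40-14:50 (add 6h to convert from UTC-6).
Finn in UTC: 09:25-14:00, 14:25-14:40 (add 6h to convert from UTC-6).
Oliver in UTC: 10:40-14:45, 16:05-16:30 (add 4h to convert from UTC-4).
Kavya in UTC: 11:20-14:35, 16:45-17:00 (add 6h to convert from UTC-6).
Dmitri ∩ Emeka: 10:40-11:05, 11:20-12:55, 14:05-14:25.
Dmitri ∩ Emeka ∩ Nikolai: 11:20-12:55, 14:05-14:15.
Dmitri ∩ Emeka ∩ Nikolai ∩ Finn: 11:20-12:55.
Dmitri ∩ Emeka ∩ Nikolai ∩ Finn ∩ Oliver: 11:20-12:55.
Dmitri ∩ Emeka ∩ Nikolai ∩ Finn ∩ Oliver ∩ Kavya: 11:20-12:55.
The last common window of at least 20 minutes is 11:20-12:55; a 20-minute meeting can start as late as 12:35 and still end by 12:55.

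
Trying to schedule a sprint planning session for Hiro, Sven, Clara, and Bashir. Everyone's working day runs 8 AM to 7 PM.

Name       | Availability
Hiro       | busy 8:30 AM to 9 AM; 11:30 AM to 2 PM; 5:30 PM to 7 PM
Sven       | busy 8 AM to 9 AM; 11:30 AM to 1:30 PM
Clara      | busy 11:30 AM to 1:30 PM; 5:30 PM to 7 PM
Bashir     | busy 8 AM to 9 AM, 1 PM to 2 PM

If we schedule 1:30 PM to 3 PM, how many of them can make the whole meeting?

Hiro free: 08:00-08:30, 09:00-11:30, 14:00-17:30 (invert busy blocks within the working day).
Sven free: 09:00-11:30, 13:30-19:00 (invert busy blocks within the working day).
Clara free: 08:00-11:30, 13:30-17:30 (invert busy blocks within the working day).
Bashir free: 09:00-13:00, 14:00-19:00 (invert busy blocks within the working day).
Sven and Clara can make the full 13:30-15:00 slot — that's 2.

2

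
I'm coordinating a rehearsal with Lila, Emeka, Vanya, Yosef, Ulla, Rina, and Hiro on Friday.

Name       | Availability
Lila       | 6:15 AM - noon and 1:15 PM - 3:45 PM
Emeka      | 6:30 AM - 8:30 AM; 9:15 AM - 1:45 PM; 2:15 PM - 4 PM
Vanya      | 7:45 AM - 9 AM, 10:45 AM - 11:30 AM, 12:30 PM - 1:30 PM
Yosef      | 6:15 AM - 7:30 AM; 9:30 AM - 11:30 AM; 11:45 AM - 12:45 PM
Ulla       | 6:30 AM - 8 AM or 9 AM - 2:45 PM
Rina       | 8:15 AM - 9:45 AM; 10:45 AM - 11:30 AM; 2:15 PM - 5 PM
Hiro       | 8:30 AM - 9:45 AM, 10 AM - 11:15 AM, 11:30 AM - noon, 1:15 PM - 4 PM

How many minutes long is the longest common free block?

30

Lila ∩ Emeka: 06:30-08:30, 09:15-12:00, 13:15-13:45, 14:15-15:45.
Lila ∩ Emeka ∩ Vanya: 07:45-08:30, 10:45-11:30, 13:15-13:30.
Lila ∩ Emeka ∩ Vanya ∩ Yosef: 10:45-11:30.
Lila ∩ Emeka ∩ Vanya ∩ Yosef ∩ Ulla: 10:45-11:30.
Lila ∩ Emeka ∩ Vanya ∩ Yosef ∩ Ulla ∩ Rina: 10:45-11:30.
Lila ∩ Emeka ∩ Vanya ∩ Yosef ∩ Ulla ∩ Rina ∩ Hiro: 10:45-11:15.
The longest is 10:45-11:15 at 30 minutes.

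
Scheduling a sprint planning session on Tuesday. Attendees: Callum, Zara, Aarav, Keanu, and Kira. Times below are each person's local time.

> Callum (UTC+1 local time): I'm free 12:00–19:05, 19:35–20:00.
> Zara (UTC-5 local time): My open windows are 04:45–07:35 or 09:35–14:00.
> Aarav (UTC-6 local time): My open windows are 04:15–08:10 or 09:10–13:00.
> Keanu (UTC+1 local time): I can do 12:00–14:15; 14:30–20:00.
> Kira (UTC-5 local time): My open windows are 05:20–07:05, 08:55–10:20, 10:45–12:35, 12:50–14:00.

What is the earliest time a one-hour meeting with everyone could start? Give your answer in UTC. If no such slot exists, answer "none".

11:00

Callum in UTC: 11:00-18:05, 18:35-19:00 (subtract 1h to convert from UTC+1).
Zara in UTC: 09:45-12:35, 14:35-19:00 (add 5h to convert from UTC-5).
Aarav in UTC: 10:15-14:10, 15:10-19:00 (add 6h to convert from UTC-6).
Keanu in UTC: 11:00-13:15, 13:30-19:00 (subtract 1h to convert from UTC+1).
Kira in UTC: 10:20-12:05, 13:55-15:20, 15:45-17:35, 17:50-19:00 (add 5h to convert from UTC-5).
Callum ∩ Zara: 11:00-12:35, 14:35-18:05, 18:35-19:00.
Callum ∩ Zara ∩ Aarav: 11:00-12:35, 15:10-18:05, 18:35-19:00.
Callum ∩ Zara ∩ Aarav ∩ Keanu: 11:00-12:35, 15:10-18:05, 18:35-19:00.
Callum ∩ Zara ∩ Aarav ∩ Keanu ∩ Kira: 11:00-12:05, 15:10-15:20, 15:45-17:35, 17:50-18:05, 18:35-19:00.
Those are the intersection windows.
The first common window of at least 60 minutes is 11:00-12:05, so the earliest start is 11:00.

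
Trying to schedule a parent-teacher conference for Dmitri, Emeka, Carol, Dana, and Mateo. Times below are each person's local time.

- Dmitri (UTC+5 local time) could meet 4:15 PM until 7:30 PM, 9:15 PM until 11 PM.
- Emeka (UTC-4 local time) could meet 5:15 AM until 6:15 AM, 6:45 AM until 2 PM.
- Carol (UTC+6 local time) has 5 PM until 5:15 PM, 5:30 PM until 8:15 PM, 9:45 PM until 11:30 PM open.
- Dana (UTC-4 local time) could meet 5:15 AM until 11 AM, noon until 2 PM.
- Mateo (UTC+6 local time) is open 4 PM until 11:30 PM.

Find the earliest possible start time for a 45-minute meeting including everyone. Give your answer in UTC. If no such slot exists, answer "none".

Dmitri in UTC: 11:15-14:30, 16:15-18:00 (subtract 5h to convert from UTC+5).
Emeka in UTC: 09:15-10:15, 10:45-18:00 (add 4h to convert from UTC-4).
Carol in UTC: 11:00-11:15, 11:30-14:15, 15:45-17:30 (subtract 6h to convert from UTC+6).
Dana in UTC: 09:15-15:00, 16:00-18:00 (add 4h to convert from UTC-4).
Mateo in UTC: 10:00-17:30 (subtract 6h to convert from UTC+6).
Dmitri ∩ Emeka: 11:15-14:30, 16:15-18:00.
Dmitri ∩ Emeka ∩ Carol: 11:30-14:15, 16:15-17:30.
Dmitri ∩ Emeka ∩ Carol ∩ Dana: 11:30-14:15, 16:15-17:30.
Dmitri ∩ Emeka ∩ Carol ∩ Dana ∩ Mateo: 11:30-14:15, 16:15-17:30.
The first common window of at least 45 minutes is 11:30-14:15, so the earliest start is 11:30.

11:30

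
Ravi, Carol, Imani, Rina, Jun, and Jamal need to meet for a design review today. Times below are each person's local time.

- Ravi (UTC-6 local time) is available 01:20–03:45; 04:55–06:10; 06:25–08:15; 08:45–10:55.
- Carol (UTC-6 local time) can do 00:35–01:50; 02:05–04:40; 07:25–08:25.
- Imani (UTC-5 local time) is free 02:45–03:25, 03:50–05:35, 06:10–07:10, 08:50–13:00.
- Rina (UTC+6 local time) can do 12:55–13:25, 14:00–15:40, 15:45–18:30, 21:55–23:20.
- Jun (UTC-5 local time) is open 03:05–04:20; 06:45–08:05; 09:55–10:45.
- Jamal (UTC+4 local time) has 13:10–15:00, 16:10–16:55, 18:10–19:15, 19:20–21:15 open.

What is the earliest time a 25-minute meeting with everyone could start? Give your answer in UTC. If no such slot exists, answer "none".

Ravi in UTC: 07:20-09:45, 10:55-12:10, 12:25-14:15, 14:45-16:55 (add 6h to convert from UTC-6).
Carol in UTC: 06:35-07:50, 08:05-10:40, 13:25-14:25 (add 6h to convert from UTC-6).
Imani in UTC: 07:45-08:25, 08:50-10:35, 11:10-12:10, 13:50-18:00 (add 5h to convert from UTC-5).
Rina in UTC: 06:55-07:25, 08:00-09:40, 09:45-12:30, 15:55-17:20 (subtract 6h to convert from UTC+6).
Jun in UTC: 08:05-09:20, 11:45-13:05, 14:55-15:45 (add 5h to convert from UTC-5).
Jamal in UTC: 09:10-11:00, 12:10-12:55, 14:10-15:15, 15:20-17:15 (subtract 4h to convert from UTC+4).
Ravi ∩ Carol: 07:20-07:50, 08:05-09:45, 13:25-14:15.
Ravi ∩ Carol ∩ Imani: 07:45-07:50, 08:05-08:25, 08:50-09:45, 13:50-14:15.
Ravi ∩ Carol ∩ Imani ∩ Rina: 08:05-08:25, 08:50-09:40.
Ravi ∩ Carol ∩ Imani ∩ Rina ∩ Jun: 08:05-08:25, 08:50-09:20.
Ravi ∩ Carol ∩ Imani ∩ Rina ∩ Jun ∩ Jamal: 09:10-09:20.
Those are the intersection windows.
No common window is at least 25 minutes long.

none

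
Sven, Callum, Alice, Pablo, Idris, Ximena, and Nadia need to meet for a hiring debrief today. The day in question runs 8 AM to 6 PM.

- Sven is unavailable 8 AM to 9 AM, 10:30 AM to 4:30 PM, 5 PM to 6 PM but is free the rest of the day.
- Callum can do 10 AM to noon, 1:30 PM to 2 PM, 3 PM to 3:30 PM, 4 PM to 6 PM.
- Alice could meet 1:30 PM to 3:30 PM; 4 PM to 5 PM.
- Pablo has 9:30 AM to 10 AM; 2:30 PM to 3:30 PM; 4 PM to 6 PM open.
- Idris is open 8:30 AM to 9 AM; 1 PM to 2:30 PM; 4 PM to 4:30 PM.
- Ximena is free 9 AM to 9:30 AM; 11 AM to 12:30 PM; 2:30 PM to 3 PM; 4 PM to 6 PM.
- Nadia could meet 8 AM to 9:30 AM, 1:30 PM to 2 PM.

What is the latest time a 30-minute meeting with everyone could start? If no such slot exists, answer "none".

Sven free: 09:00-10:30, 16:30-17:00 (invert busy blocks within the working day).
Callum free: 10:00-12:00, 13:30-14:00, 15:00-15:30, 16:00-18:00.
Alice free: 13:30-15:30, 16:00-17:00.
Pablo free: 09:30-10:00, 14:30-15:30, 16:00-18:00.
Idris free: 08:30-09:00, 13:00-14:30, 16:00-16:30.
Ximena free: 09:00-09:30, 11:00-12:30, 14:30-15:00, 16:00-18:00.
Nadia free: 08:00-09:30, 13:30-14:00.
Sven ∩ Callum: 10:00-10:30, 16:30-17:00.
Sven ∩ Callum ∩ Alice: 16:30-17:00.
Sven ∩ Callum ∩ Alice ∩ Pablo: 16:30-17:00.
Sven ∩ Callum ∩ Alice ∩ Pablo ∩ Idris: ∅.
Sven ∩ Callum ∩ Alice ∩ Pablo ∩ Idris ∩ Ximena: ∅.
Sven ∩ Callum ∩ Alice ∩ Pablo ∩ Idris ∩ Ximena ∩ Nadia: ∅.
There is no time when everyone is free.
No common window is at least 30 minutes long.

none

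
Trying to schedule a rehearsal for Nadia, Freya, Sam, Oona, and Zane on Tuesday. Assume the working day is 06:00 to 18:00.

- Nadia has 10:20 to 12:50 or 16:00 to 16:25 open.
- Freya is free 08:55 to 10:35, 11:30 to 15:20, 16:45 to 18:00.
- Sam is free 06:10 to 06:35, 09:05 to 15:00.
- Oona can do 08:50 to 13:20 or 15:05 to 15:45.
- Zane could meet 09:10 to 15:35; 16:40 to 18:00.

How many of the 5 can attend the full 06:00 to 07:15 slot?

0

nobody can make the full 06:00-07:15 slot — that's 0.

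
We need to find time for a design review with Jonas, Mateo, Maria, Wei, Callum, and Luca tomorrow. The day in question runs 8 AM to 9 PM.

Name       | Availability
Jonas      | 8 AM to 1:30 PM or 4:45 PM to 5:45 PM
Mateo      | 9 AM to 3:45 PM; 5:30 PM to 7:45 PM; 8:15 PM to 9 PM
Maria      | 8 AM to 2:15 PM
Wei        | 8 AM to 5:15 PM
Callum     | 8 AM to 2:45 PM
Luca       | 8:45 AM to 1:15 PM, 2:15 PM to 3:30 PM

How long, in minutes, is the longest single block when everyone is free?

Jonas ∩ Mateo: 09:00-13:30, 17:30-17:45.
Jonas ∩ Mateo ∩ Maria: 09:00-13:30.
Jonas ∩ Mateo ∩ Maria ∩ Wei: 09:00-13:30.
Jonas ∩ Mateo ∩ Maria ∩ Wei ∩ Callum: 09:00-13:30.
Jonas ∩ Mateo ∩ Maria ∩ Wei ∩ Callum ∩ Luca: 09:00-13:15.
The longest is 09:00-13:15 at 255 minutes.

255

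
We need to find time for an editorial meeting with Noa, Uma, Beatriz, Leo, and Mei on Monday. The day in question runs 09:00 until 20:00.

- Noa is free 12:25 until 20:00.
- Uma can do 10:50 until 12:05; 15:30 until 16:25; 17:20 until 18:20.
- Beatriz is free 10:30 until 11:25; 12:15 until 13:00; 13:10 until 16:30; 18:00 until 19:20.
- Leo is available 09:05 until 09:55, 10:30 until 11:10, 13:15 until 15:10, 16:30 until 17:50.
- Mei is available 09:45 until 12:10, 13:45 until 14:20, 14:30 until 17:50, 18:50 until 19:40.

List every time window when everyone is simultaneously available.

none

Noa ∩ Uma: 15:30-16:25, 17:20-18:20.
Noa ∩ Uma ∩ Beatriz: 15:30-16:25, 18:00-18:20.
Noa ∩ Uma ∩ Beatriz ∩ Leo: ∅.
Noa ∩ Uma ∩ Beatriz ∩ Leo ∩ Mei: ∅.
There is no time when everyone is free.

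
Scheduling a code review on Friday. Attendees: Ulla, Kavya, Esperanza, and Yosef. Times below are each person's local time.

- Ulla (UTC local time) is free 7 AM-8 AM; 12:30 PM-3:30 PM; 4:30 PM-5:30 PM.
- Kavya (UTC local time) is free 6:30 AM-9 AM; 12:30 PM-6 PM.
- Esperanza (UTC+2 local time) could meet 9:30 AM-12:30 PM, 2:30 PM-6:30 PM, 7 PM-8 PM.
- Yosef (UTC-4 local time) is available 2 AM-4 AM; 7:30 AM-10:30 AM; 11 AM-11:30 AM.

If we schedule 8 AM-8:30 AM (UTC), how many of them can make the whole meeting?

2

Ulla in UTC: 07:00-08:00, 12:30-15:30, 16:30-17:30.
Kavya in UTC: 06:30-09:00, 12:30-18:00.
Esperanza in UTC: 07:30-10:30, 12:30-16:30, 17:00-18:00 (subtract 2h to convert from UTC+2).
Yosef in UTC: 06:00-08:00, 11:30-14:30, 15:00-15:30 (add 4h to convert from UTC-4).
Kavya and Esperanza can make the full 08:00-08:30 slot — that's 2.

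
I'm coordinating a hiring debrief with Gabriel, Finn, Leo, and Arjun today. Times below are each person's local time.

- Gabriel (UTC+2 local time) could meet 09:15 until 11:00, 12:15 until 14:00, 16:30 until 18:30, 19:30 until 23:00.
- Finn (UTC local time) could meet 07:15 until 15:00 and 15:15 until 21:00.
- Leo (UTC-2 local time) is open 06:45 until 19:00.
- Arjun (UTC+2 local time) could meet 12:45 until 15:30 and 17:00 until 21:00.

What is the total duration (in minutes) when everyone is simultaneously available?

Gabriel in UTC: 07:15-09:00, 10:15-12:00, 14:30-16:30, 17:30-21:00 (subtract 2h to convert from UTC+2).
Finn in UTC: 07:15-15:00, 15:15-21:00.
Leo in UTC: 08:45-21:00 (add 2h to convert from UTC-2).
Arjun in UTC: 10:45-13:30, 15:00-19:00 (subtract 2h to convert from UTC+2).
Gabriel ∩ Finn: 07:15-09:00, 10:15-12:00, 14:30-15:00, 15:15-16:30, 17:30-21:00.
Gabriel ∩ Finn ∩ Leo: 08:45-09:00, 10:15-12:00, 14:30-15:00, 15:15-16:30, 17:30-21:00.
Gabriel ∩ Finn ∩ Leo ∩ Arjun: 10:45-12:00, 15:15-16:30, 17:30-19:00.
Summing the common windows: 75 + 75 + 90 = 240 minutes.

240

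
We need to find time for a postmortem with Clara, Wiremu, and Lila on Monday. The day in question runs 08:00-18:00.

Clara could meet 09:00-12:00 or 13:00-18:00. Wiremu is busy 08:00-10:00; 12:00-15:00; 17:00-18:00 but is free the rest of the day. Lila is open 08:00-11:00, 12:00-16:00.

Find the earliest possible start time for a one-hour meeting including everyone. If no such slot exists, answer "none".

10:00

Clara free: 09:00-12:00, 13:00-18:00.
Wiremu free: 10:00-12:00, 15:00-17:00 (invert busy blocks within the working day).
Lila free: 08:00-11:00, 12:00-16:00.
Clara ∩ Wiremu: 10:00-12:00, 15:00-17:00.
Clara ∩ Wiremu ∩ Lila: 10:00-11:00, 15:00-16:00.
The first common window of at least 60 minutes is 10:00-11:00, so the earliest start is 10:00.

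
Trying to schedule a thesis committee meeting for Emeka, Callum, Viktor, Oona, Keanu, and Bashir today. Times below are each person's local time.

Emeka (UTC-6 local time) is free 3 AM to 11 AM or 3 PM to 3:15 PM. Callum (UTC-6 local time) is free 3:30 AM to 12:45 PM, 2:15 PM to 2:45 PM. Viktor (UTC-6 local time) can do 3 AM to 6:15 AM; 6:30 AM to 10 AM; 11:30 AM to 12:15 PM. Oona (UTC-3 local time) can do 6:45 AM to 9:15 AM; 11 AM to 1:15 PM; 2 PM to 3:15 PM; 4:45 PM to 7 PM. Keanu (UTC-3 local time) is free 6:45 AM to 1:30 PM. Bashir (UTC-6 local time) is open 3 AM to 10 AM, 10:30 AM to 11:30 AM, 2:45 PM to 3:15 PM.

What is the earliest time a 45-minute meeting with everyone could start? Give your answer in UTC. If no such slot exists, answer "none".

09:45

Emeka in UTC: 09:00-17:00, 21:00-21:15 (add 6h to convert from UTC-6).
Callum in UTC: 09:30-18:45, 20:15-20:45 (add 6h to convert from UTC-6).
Viktor in UTC: 09:00-12:15, 12:30-16:00, 17:30-18:15 (add 6h to convert from UTC-6).
Oona in UTC: 09:45-12:15, 14:00-16:15, 17:00-18:15, 19:45-22:00 (add 3h to convert from UTC-3).
Keanu in UTC: 09:45-16:30 (add 3h to convert from UTC-3).
Bashir in UTC: 09:00-16:00, 16:30-17:30, 20:45-21:15 (add 6h to convert from UTC-6).
Emeka ∩ Callum: 09:30-17:00.
Emeka ∩ Callum ∩ Viktor: 09:30-12:15, 12:30-16:00.
Emeka ∩ Callum ∩ Viktor ∩ Oona: 09:45-12:15, 14:00-16:00.
Emeka ∩ Callum ∩ Viktor ∩ Oona ∩ Keanu: 09:45-12:15, 14:00-16:00.
Emeka ∩ Callum ∩ Viktor ∩ Oona ∩ Keanu ∩ Bashir: 09:45-12:15, 14:00-16:00.
So the common availability across everyone is 09:45-12:15, 14:00-16:00.
The first common window of at least 45 minutes is 09:45-12:15, so the earliest start is 09:45.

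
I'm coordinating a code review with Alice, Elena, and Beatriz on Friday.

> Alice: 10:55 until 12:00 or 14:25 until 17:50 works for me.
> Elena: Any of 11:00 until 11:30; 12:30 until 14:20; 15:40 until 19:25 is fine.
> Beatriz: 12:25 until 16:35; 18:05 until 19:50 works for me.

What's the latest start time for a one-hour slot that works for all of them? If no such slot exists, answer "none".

Alice ∩ Elena: 11:00-11:30, 15:40-17:50.
Alice ∩ Elena ∩ Beatriz: 15:40-16:35.
No common window is at least 60 minutes long.

none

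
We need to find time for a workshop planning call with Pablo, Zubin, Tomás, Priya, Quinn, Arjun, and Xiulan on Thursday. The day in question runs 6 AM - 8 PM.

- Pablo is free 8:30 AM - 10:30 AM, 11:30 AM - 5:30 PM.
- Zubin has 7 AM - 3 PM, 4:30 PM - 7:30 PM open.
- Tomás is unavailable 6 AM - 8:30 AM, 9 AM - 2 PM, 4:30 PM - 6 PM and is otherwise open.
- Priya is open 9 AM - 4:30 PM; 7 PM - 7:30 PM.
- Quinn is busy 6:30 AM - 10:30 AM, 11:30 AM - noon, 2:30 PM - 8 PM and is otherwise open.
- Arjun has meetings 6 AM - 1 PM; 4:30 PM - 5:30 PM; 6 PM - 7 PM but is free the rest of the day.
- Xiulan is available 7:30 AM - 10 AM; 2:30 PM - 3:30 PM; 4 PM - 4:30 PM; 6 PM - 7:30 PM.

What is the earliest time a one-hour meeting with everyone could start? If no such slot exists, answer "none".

none

Pablo free: 08:30-10:30, 11:30-17:30.
Zubin free: 07:00-15:00, 16:30-19:30.
Tomás free: 08:30-09:00, 14:00-16:30, 18:00-20:00 (invert busy blocks within the working day).
Priya free: 09:00-16:30, 19:00-19:30.
Quinn free: 06:00-06:30, 10:30-11:30, 12:00-14:30 (invert busy blocks within the working day).
Arjun free: 13:00-16:30, 17:30-18:00, 19:00-20:00 (invert busy blocks within the working day).
Xiulan free: 07:30-10:00, 14:30-15:30, 16:00-16:30, 18:00-19:30.
Pablo ∩ Zubin: 08:30-10:30, 11:30-15:00, 16:30-17:30.
Pablo ∩ Zubin ∩ Tomás: 08:30-09:00, 14:00-15:00.
Pablo ∩ Zubin ∩ Tomás ∩ Priya: 14:00-15:00.
Pablo ∩ Zubin ∩ Tomás ∩ Priya ∩ Quinn: 14:00-14:30.
Pablo ∩ Zubin ∩ Tomás ∩ Priya ∩ Quinn ∩ Arjun: 14:00-14:30.
Pablo ∩ Zubin ∩ Tomás ∩ Priya ∩ Quinn ∩ Arjun ∩ Xiulan: ∅.
There is no time when everyone is free.
No common window is at least 60 minutes long.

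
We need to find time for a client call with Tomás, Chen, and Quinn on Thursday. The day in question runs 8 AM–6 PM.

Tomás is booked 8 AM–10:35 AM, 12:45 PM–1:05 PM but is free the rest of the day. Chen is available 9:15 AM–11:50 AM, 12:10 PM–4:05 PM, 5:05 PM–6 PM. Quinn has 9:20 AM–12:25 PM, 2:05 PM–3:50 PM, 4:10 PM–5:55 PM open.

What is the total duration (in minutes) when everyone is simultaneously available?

245

Tomás free: 10:35-12:45, 13:05-18:00 (invert busy blocks within the working day).
Chen free: 09:15-11:50, 12:10-16:05, 17:05-18:00.
Quinn free: 09:20-12:25, 14:05-15:50, 16:10-17:55.
Tomás ∩ Chen: 10:35-11:50, 12:10-12:45, 13:05-16:05, 17:05-18:00.
Tomás ∩ Chen ∩ Quinn: 10:35-11:50, 12:10-12:25, 14:05-15:50, 17:05-17:55.
Those are the intersection windows.
Summing the common windows: 75 + 15 + 105 + 50 = 245 minutes.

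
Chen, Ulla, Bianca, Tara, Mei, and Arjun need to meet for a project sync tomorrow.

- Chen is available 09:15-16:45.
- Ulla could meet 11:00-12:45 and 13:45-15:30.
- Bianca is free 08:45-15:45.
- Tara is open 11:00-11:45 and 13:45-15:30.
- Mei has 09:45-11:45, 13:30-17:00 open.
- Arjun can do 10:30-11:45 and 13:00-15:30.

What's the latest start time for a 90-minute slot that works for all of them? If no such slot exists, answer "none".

14:00

Chen ∩ Ulla: 11:00-12:45, 13:45-15:30.
Chen ∩ Ulla ∩ Bianca: 11:00-12:45, 13:45-15:30.
Chen ∩ Ulla ∩ Bianca ∩ Tara: 11:00-11:45, 13:45-15:30.
Chen ∩ Ulla ∩ Bianca ∩ Tara ∩ Mei: 11:00-11:45, 13:45-15:30.
Chen ∩ Ulla ∩ Bianca ∩ Tara ∩ Mei ∩ Arjun: 11:00-11:45, 13:45-15:30.
The last common window of at least 90 minutes is 13:45-15:30; a 90-minute meeting can start as late as 14:00 and still end by 15:30.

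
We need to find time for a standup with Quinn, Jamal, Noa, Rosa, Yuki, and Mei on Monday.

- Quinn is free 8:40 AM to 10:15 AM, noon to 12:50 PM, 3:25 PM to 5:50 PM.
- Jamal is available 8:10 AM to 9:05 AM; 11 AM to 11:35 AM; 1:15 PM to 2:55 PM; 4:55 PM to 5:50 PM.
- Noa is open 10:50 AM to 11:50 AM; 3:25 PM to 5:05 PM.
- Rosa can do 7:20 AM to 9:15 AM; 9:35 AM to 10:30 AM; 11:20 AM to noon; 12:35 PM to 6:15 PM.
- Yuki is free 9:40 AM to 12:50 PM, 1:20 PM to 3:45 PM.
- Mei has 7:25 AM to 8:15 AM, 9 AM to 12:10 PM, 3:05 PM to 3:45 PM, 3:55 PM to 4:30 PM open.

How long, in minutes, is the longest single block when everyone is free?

Quinn ∩ Jamal: 08:40-09:05, 16:55-17:50.
Quinn ∩ Jamal ∩ Noa: 16:55-17:05.
Quinn ∩ Jamal ∩ Noa ∩ Rosa: 16:55-17:05.
Quinn ∩ Jamal ∩ Noa ∩ Rosa ∩ Yuki: ∅.
Quinn ∩ Jamal ∩ Noa ∩ Rosa ∩ Yuki ∩ Mei: ∅.
There is no time when everyone is free.
No common window exists, so the longest block is 0 minutes.

0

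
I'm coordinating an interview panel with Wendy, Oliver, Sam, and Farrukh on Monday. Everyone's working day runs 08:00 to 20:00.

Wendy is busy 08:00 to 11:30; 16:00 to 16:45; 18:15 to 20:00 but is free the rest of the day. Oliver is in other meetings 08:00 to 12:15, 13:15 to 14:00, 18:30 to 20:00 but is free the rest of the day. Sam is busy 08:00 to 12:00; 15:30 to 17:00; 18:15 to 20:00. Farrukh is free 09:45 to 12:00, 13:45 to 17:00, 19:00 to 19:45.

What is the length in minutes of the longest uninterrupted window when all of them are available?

Wendy free: 11:30-16:00, 16:45-18:15 (invert busy blocks within the working day).
Oliver free: 12:15-13:15, 14:00-18:30 (invert busy blocks within the working day).
Sam free: 12:00-15:30, 17:00-18:15 (invert busy blocks within the working day).
Farrukh free: 09:45-12:00, 13:45-17:00, 19:00-19:45.
Wendy ∩ Oliver: 12:15-13:15, 14:00-16:00, 16:45-18:15.
Wendy ∩ Oliver ∩ Sam: 12:15-13:15, 14:00-15:30, 17:00-18:15.
Wendy ∩ Oliver ∩ Sam ∩ Farrukh: 14:00-15:30.
The longest is 14:00-15:30 at 90 minutes.

90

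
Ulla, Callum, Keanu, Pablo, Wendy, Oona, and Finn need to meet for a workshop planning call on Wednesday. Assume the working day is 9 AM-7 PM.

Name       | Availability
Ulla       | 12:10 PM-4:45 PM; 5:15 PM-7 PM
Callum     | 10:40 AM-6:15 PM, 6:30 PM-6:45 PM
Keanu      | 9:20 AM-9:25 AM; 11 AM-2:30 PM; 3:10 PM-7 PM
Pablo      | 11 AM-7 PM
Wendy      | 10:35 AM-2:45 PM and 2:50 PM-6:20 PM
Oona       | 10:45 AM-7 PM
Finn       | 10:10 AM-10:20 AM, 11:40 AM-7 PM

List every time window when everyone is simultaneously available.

12:10-14:30, 15:10-16:45, 17:15-18:15

Ulla ∩ Callum: 12:10-16:45, 17:15-18:15, 18:30-18:45.
Ulla ∩ Callum ∩ Keanu: 12:10-14:30, 15:10-16:45, 17:15-18:15, 18:30-18:45.
Ulla ∩ Callum ∩ Keanu ∩ Pablo: 12:10-14:30, 15:10-16:45, 17:15-18:15, 18:30-18:45.
Ulla ∩ Callum ∩ Keanu ∩ Pablo ∩ Wendy: 12:10-14:30, 15:10-16:45, 17:15-18:15.
Ulla ∩ Callum ∩ Keanu ∩ Pablo ∩ Wendy ∩ Oona: 12:10-14:30, 15:10-16:45, 17:15-18:15.
Ulla ∩ Callum ∩ Keanu ∩ Pablo ∩ Wendy ∩ Oona ∩ Finn: 12:10-14:30, 15:10-16:45, 17:15-18:15.
Those are the intersection windows.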